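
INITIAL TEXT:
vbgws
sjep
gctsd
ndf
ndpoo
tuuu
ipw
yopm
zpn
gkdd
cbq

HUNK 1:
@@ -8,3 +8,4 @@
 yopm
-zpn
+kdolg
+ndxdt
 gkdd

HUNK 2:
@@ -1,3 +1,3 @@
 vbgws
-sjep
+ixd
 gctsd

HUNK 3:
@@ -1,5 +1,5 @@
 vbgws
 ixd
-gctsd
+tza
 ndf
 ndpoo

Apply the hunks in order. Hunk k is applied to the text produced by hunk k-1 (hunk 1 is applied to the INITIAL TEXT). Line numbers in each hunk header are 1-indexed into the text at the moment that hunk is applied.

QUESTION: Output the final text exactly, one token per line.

Answer: vbgws
ixd
tza
ndf
ndpoo
tuuu
ipw
yopm
kdolg
ndxdt
gkdd
cbq

Derivation:
Hunk 1: at line 8 remove [zpn] add [kdolg,ndxdt] -> 12 lines: vbgws sjep gctsd ndf ndpoo tuuu ipw yopm kdolg ndxdt gkdd cbq
Hunk 2: at line 1 remove [sjep] add [ixd] -> 12 lines: vbgws ixd gctsd ndf ndpoo tuuu ipw yopm kdolg ndxdt gkdd cbq
Hunk 3: at line 1 remove [gctsd] add [tza] -> 12 lines: vbgws ixd tza ndf ndpoo tuuu ipw yopm kdolg ndxdt gkdd cbq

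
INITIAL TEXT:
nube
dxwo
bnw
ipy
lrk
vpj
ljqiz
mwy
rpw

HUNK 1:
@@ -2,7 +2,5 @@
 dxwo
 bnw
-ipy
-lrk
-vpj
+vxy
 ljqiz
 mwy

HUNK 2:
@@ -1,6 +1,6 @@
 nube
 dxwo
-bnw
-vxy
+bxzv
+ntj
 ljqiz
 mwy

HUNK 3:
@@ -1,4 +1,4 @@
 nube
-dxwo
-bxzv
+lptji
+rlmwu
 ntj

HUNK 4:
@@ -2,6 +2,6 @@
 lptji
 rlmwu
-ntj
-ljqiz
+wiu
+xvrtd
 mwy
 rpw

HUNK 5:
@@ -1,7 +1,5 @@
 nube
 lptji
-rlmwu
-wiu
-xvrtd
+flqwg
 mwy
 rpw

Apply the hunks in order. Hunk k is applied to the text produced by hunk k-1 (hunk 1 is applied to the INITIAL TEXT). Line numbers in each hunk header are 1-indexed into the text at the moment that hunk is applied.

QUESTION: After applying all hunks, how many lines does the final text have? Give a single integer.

Answer: 5

Derivation:
Hunk 1: at line 2 remove [ipy,lrk,vpj] add [vxy] -> 7 lines: nube dxwo bnw vxy ljqiz mwy rpw
Hunk 2: at line 1 remove [bnw,vxy] add [bxzv,ntj] -> 7 lines: nube dxwo bxzv ntj ljqiz mwy rpw
Hunk 3: at line 1 remove [dxwo,bxzv] add [lptji,rlmwu] -> 7 lines: nube lptji rlmwu ntj ljqiz mwy rpw
Hunk 4: at line 2 remove [ntj,ljqiz] add [wiu,xvrtd] -> 7 lines: nube lptji rlmwu wiu xvrtd mwy rpw
Hunk 5: at line 1 remove [rlmwu,wiu,xvrtd] add [flqwg] -> 5 lines: nube lptji flqwg mwy rpw
Final line count: 5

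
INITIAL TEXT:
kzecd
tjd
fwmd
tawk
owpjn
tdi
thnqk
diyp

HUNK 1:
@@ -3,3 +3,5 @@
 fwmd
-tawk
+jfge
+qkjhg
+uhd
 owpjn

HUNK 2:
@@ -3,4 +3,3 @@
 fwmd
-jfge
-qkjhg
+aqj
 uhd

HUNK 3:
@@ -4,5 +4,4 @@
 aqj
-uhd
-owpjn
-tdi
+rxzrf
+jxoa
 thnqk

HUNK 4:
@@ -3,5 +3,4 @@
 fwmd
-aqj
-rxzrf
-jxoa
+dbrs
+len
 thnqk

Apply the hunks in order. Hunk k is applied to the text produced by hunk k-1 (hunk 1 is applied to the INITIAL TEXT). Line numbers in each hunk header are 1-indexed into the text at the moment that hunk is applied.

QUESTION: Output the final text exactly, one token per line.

Answer: kzecd
tjd
fwmd
dbrs
len
thnqk
diyp

Derivation:
Hunk 1: at line 3 remove [tawk] add [jfge,qkjhg,uhd] -> 10 lines: kzecd tjd fwmd jfge qkjhg uhd owpjn tdi thnqk diyp
Hunk 2: at line 3 remove [jfge,qkjhg] add [aqj] -> 9 lines: kzecd tjd fwmd aqj uhd owpjn tdi thnqk diyp
Hunk 3: at line 4 remove [uhd,owpjn,tdi] add [rxzrf,jxoa] -> 8 lines: kzecd tjd fwmd aqj rxzrf jxoa thnqk diyp
Hunk 4: at line 3 remove [aqj,rxzrf,jxoa] add [dbrs,len] -> 7 lines: kzecd tjd fwmd dbrs len thnqk diyp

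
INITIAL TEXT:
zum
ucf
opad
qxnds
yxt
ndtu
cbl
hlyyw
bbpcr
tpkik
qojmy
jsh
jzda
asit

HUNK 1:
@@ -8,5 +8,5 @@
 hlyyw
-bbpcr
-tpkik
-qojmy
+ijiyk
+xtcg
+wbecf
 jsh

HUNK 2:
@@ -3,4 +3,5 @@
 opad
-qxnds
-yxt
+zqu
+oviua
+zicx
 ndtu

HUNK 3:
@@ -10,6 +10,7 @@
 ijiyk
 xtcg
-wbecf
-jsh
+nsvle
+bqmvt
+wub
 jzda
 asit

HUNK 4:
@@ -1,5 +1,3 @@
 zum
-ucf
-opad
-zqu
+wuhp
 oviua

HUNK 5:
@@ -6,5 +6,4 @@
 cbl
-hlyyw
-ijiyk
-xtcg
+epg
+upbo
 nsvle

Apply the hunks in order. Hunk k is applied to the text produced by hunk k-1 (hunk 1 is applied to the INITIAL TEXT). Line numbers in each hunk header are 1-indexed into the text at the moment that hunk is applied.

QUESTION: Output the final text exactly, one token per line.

Hunk 1: at line 8 remove [bbpcr,tpkik,qojmy] add [ijiyk,xtcg,wbecf] -> 14 lines: zum ucf opad qxnds yxt ndtu cbl hlyyw ijiyk xtcg wbecf jsh jzda asit
Hunk 2: at line 3 remove [qxnds,yxt] add [zqu,oviua,zicx] -> 15 lines: zum ucf opad zqu oviua zicx ndtu cbl hlyyw ijiyk xtcg wbecf jsh jzda asit
Hunk 3: at line 10 remove [wbecf,jsh] add [nsvle,bqmvt,wub] -> 16 lines: zum ucf opad zqu oviua zicx ndtu cbl hlyyw ijiyk xtcg nsvle bqmvt wub jzda asit
Hunk 4: at line 1 remove [ucf,opad,zqu] add [wuhp] -> 14 lines: zum wuhp oviua zicx ndtu cbl hlyyw ijiyk xtcg nsvle bqmvt wub jzda asit
Hunk 5: at line 6 remove [hlyyw,ijiyk,xtcg] add [epg,upbo] -> 13 lines: zum wuhp oviua zicx ndtu cbl epg upbo nsvle bqmvt wub jzda asit

Answer: zum
wuhp
oviua
zicx
ndtu
cbl
epg
upbo
nsvle
bqmvt
wub
jzda
asit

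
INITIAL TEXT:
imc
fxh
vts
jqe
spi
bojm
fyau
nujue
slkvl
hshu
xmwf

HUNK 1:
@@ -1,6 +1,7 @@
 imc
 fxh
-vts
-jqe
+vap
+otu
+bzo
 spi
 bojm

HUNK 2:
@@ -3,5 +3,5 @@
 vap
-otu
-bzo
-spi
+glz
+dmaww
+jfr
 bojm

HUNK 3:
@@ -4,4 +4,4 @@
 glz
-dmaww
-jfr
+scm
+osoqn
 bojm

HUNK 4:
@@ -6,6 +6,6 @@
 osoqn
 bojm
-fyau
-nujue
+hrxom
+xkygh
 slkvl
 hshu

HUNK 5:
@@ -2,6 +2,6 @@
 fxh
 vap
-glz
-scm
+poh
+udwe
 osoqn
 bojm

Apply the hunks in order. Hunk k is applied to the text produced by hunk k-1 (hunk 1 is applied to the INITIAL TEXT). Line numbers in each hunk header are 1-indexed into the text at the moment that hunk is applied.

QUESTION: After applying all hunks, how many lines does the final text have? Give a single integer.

Answer: 12

Derivation:
Hunk 1: at line 1 remove [vts,jqe] add [vap,otu,bzo] -> 12 lines: imc fxh vap otu bzo spi bojm fyau nujue slkvl hshu xmwf
Hunk 2: at line 3 remove [otu,bzo,spi] add [glz,dmaww,jfr] -> 12 lines: imc fxh vap glz dmaww jfr bojm fyau nujue slkvl hshu xmwf
Hunk 3: at line 4 remove [dmaww,jfr] add [scm,osoqn] -> 12 lines: imc fxh vap glz scm osoqn bojm fyau nujue slkvl hshu xmwf
Hunk 4: at line 6 remove [fyau,nujue] add [hrxom,xkygh] -> 12 lines: imc fxh vap glz scm osoqn bojm hrxom xkygh slkvl hshu xmwf
Hunk 5: at line 2 remove [glz,scm] add [poh,udwe] -> 12 lines: imc fxh vap poh udwe osoqn bojm hrxom xkygh slkvl hshu xmwf
Final line count: 12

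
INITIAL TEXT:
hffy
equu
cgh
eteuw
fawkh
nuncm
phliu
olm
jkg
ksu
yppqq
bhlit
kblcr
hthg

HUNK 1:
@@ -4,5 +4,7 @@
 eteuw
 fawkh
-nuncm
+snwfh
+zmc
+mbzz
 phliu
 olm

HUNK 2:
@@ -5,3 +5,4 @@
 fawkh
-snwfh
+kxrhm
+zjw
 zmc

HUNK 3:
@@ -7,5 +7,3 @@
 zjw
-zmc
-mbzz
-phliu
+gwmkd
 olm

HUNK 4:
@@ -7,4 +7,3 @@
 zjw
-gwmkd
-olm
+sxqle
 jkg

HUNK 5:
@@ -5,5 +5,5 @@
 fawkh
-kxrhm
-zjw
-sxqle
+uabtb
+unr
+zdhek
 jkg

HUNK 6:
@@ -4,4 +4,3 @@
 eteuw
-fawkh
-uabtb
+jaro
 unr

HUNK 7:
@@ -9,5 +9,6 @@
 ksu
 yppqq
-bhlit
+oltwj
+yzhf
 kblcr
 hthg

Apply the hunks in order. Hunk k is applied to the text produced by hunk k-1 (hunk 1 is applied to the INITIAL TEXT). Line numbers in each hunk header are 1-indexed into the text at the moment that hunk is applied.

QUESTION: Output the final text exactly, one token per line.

Hunk 1: at line 4 remove [nuncm] add [snwfh,zmc,mbzz] -> 16 lines: hffy equu cgh eteuw fawkh snwfh zmc mbzz phliu olm jkg ksu yppqq bhlit kblcr hthg
Hunk 2: at line 5 remove [snwfh] add [kxrhm,zjw] -> 17 lines: hffy equu cgh eteuw fawkh kxrhm zjw zmc mbzz phliu olm jkg ksu yppqq bhlit kblcr hthg
Hunk 3: at line 7 remove [zmc,mbzz,phliu] add [gwmkd] -> 15 lines: hffy equu cgh eteuw fawkh kxrhm zjw gwmkd olm jkg ksu yppqq bhlit kblcr hthg
Hunk 4: at line 7 remove [gwmkd,olm] add [sxqle] -> 14 lines: hffy equu cgh eteuw fawkh kxrhm zjw sxqle jkg ksu yppqq bhlit kblcr hthg
Hunk 5: at line 5 remove [kxrhm,zjw,sxqle] add [uabtb,unr,zdhek] -> 14 lines: hffy equu cgh eteuw fawkh uabtb unr zdhek jkg ksu yppqq bhlit kblcr hthg
Hunk 6: at line 4 remove [fawkh,uabtb] add [jaro] -> 13 lines: hffy equu cgh eteuw jaro unr zdhek jkg ksu yppqq bhlit kblcr hthg
Hunk 7: at line 9 remove [bhlit] add [oltwj,yzhf] -> 14 lines: hffy equu cgh eteuw jaro unr zdhek jkg ksu yppqq oltwj yzhf kblcr hthg

Answer: hffy
equu
cgh
eteuw
jaro
unr
zdhek
jkg
ksu
yppqq
oltwj
yzhf
kblcr
hthg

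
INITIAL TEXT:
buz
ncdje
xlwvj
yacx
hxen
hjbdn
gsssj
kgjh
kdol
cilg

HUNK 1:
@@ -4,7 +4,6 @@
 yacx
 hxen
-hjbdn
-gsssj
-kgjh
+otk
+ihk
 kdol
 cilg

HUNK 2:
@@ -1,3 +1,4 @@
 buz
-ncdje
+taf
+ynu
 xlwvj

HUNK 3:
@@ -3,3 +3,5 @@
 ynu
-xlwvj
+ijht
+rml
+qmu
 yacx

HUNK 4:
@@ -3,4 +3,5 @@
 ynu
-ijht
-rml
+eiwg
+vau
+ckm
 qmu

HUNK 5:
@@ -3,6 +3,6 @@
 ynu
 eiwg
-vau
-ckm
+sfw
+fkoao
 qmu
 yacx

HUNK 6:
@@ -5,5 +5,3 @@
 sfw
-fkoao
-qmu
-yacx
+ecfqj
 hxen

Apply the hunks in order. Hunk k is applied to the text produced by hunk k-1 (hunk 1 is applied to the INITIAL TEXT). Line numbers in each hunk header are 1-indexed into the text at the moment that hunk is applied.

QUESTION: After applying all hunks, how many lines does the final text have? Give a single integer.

Answer: 11

Derivation:
Hunk 1: at line 4 remove [hjbdn,gsssj,kgjh] add [otk,ihk] -> 9 lines: buz ncdje xlwvj yacx hxen otk ihk kdol cilg
Hunk 2: at line 1 remove [ncdje] add [taf,ynu] -> 10 lines: buz taf ynu xlwvj yacx hxen otk ihk kdol cilg
Hunk 3: at line 3 remove [xlwvj] add [ijht,rml,qmu] -> 12 lines: buz taf ynu ijht rml qmu yacx hxen otk ihk kdol cilg
Hunk 4: at line 3 remove [ijht,rml] add [eiwg,vau,ckm] -> 13 lines: buz taf ynu eiwg vau ckm qmu yacx hxen otk ihk kdol cilg
Hunk 5: at line 3 remove [vau,ckm] add [sfw,fkoao] -> 13 lines: buz taf ynu eiwg sfw fkoao qmu yacx hxen otk ihk kdol cilg
Hunk 6: at line 5 remove [fkoao,qmu,yacx] add [ecfqj] -> 11 lines: buz taf ynu eiwg sfw ecfqj hxen otk ihk kdol cilg
Final line count: 11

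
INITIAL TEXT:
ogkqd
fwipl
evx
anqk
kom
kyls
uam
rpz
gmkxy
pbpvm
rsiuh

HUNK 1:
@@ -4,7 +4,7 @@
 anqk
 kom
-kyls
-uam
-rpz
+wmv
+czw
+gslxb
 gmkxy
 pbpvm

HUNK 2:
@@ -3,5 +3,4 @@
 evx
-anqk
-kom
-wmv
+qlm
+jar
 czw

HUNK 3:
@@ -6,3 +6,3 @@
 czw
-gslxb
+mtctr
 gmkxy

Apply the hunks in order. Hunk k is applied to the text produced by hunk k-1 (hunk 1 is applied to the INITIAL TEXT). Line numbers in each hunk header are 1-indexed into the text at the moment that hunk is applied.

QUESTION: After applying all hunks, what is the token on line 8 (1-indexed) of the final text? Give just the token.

Hunk 1: at line 4 remove [kyls,uam,rpz] add [wmv,czw,gslxb] -> 11 lines: ogkqd fwipl evx anqk kom wmv czw gslxb gmkxy pbpvm rsiuh
Hunk 2: at line 3 remove [anqk,kom,wmv] add [qlm,jar] -> 10 lines: ogkqd fwipl evx qlm jar czw gslxb gmkxy pbpvm rsiuh
Hunk 3: at line 6 remove [gslxb] add [mtctr] -> 10 lines: ogkqd fwipl evx qlm jar czw mtctr gmkxy pbpvm rsiuh
Final line 8: gmkxy

Answer: gmkxy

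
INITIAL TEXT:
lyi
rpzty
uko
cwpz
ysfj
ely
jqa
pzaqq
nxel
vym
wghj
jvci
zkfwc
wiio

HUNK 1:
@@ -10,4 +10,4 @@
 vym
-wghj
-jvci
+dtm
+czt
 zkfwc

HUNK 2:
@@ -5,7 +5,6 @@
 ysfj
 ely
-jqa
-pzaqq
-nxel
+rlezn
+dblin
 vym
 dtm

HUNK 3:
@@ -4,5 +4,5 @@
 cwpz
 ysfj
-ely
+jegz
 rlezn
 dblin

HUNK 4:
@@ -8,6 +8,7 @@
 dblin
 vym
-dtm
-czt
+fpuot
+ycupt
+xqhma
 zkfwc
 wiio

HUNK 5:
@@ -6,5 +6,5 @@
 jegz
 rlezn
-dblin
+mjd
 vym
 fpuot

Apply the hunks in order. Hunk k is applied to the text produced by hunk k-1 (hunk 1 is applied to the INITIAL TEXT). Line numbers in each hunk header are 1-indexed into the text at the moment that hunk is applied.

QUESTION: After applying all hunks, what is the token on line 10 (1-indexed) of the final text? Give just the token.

Answer: fpuot

Derivation:
Hunk 1: at line 10 remove [wghj,jvci] add [dtm,czt] -> 14 lines: lyi rpzty uko cwpz ysfj ely jqa pzaqq nxel vym dtm czt zkfwc wiio
Hunk 2: at line 5 remove [jqa,pzaqq,nxel] add [rlezn,dblin] -> 13 lines: lyi rpzty uko cwpz ysfj ely rlezn dblin vym dtm czt zkfwc wiio
Hunk 3: at line 4 remove [ely] add [jegz] -> 13 lines: lyi rpzty uko cwpz ysfj jegz rlezn dblin vym dtm czt zkfwc wiio
Hunk 4: at line 8 remove [dtm,czt] add [fpuot,ycupt,xqhma] -> 14 lines: lyi rpzty uko cwpz ysfj jegz rlezn dblin vym fpuot ycupt xqhma zkfwc wiio
Hunk 5: at line 6 remove [dblin] add [mjd] -> 14 lines: lyi rpzty uko cwpz ysfj jegz rlezn mjd vym fpuot ycupt xqhma zkfwc wiio
Final line 10: fpuot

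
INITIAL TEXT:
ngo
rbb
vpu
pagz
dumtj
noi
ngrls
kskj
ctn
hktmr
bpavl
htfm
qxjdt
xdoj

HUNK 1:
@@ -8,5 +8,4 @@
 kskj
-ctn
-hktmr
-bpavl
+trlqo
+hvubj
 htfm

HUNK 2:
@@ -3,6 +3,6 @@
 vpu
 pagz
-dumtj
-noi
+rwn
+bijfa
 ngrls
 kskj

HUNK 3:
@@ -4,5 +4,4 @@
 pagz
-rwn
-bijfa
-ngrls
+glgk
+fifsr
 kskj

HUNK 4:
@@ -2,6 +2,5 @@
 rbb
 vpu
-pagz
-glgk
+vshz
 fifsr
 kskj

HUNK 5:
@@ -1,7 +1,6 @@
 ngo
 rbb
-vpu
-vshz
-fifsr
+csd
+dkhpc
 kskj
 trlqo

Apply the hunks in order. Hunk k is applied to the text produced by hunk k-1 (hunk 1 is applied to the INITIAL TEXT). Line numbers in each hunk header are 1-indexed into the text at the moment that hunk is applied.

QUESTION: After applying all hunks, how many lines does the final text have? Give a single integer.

Answer: 10

Derivation:
Hunk 1: at line 8 remove [ctn,hktmr,bpavl] add [trlqo,hvubj] -> 13 lines: ngo rbb vpu pagz dumtj noi ngrls kskj trlqo hvubj htfm qxjdt xdoj
Hunk 2: at line 3 remove [dumtj,noi] add [rwn,bijfa] -> 13 lines: ngo rbb vpu pagz rwn bijfa ngrls kskj trlqo hvubj htfm qxjdt xdoj
Hunk 3: at line 4 remove [rwn,bijfa,ngrls] add [glgk,fifsr] -> 12 lines: ngo rbb vpu pagz glgk fifsr kskj trlqo hvubj htfm qxjdt xdoj
Hunk 4: at line 2 remove [pagz,glgk] add [vshz] -> 11 lines: ngo rbb vpu vshz fifsr kskj trlqo hvubj htfm qxjdt xdoj
Hunk 5: at line 1 remove [vpu,vshz,fifsr] add [csd,dkhpc] -> 10 lines: ngo rbb csd dkhpc kskj trlqo hvubj htfm qxjdt xdoj
Final line count: 10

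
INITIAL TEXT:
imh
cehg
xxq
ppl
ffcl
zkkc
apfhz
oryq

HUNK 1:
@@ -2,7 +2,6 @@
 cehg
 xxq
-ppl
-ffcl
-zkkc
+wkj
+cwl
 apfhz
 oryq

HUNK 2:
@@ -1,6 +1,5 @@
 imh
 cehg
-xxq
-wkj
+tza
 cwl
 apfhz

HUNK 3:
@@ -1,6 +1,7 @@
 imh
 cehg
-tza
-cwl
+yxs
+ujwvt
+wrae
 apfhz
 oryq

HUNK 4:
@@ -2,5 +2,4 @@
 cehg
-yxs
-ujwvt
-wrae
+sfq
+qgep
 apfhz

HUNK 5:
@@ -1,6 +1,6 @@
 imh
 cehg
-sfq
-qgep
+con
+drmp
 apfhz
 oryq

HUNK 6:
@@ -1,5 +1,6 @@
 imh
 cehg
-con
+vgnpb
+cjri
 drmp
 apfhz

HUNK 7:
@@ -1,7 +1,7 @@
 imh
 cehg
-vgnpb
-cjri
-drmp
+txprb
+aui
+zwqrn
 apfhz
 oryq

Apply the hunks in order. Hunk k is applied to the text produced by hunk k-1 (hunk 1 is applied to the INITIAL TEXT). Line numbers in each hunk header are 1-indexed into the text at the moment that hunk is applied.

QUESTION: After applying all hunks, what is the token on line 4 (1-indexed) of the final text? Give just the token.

Answer: aui

Derivation:
Hunk 1: at line 2 remove [ppl,ffcl,zkkc] add [wkj,cwl] -> 7 lines: imh cehg xxq wkj cwl apfhz oryq
Hunk 2: at line 1 remove [xxq,wkj] add [tza] -> 6 lines: imh cehg tza cwl apfhz oryq
Hunk 3: at line 1 remove [tza,cwl] add [yxs,ujwvt,wrae] -> 7 lines: imh cehg yxs ujwvt wrae apfhz oryq
Hunk 4: at line 2 remove [yxs,ujwvt,wrae] add [sfq,qgep] -> 6 lines: imh cehg sfq qgep apfhz oryq
Hunk 5: at line 1 remove [sfq,qgep] add [con,drmp] -> 6 lines: imh cehg con drmp apfhz oryq
Hunk 6: at line 1 remove [con] add [vgnpb,cjri] -> 7 lines: imh cehg vgnpb cjri drmp apfhz oryq
Hunk 7: at line 1 remove [vgnpb,cjri,drmp] add [txprb,aui,zwqrn] -> 7 lines: imh cehg txprb aui zwqrn apfhz oryq
Final line 4: aui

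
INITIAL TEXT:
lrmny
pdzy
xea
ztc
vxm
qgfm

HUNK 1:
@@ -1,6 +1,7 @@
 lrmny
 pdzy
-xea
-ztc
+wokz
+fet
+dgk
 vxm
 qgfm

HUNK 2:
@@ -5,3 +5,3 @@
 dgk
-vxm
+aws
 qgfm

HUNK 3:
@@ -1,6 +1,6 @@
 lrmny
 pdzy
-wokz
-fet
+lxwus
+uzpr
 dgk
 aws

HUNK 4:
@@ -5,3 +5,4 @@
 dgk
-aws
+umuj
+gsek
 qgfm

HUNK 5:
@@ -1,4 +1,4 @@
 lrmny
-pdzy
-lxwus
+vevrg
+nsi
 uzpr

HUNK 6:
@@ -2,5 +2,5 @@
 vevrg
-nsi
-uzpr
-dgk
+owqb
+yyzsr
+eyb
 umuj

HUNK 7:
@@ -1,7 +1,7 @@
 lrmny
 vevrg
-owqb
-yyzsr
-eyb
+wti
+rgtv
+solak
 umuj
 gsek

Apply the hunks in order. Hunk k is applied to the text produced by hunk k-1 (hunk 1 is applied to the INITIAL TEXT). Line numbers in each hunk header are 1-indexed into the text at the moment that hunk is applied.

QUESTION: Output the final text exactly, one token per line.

Answer: lrmny
vevrg
wti
rgtv
solak
umuj
gsek
qgfm

Derivation:
Hunk 1: at line 1 remove [xea,ztc] add [wokz,fet,dgk] -> 7 lines: lrmny pdzy wokz fet dgk vxm qgfm
Hunk 2: at line 5 remove [vxm] add [aws] -> 7 lines: lrmny pdzy wokz fet dgk aws qgfm
Hunk 3: at line 1 remove [wokz,fet] add [lxwus,uzpr] -> 7 lines: lrmny pdzy lxwus uzpr dgk aws qgfm
Hunk 4: at line 5 remove [aws] add [umuj,gsek] -> 8 lines: lrmny pdzy lxwus uzpr dgk umuj gsek qgfm
Hunk 5: at line 1 remove [pdzy,lxwus] add [vevrg,nsi] -> 8 lines: lrmny vevrg nsi uzpr dgk umuj gsek qgfm
Hunk 6: at line 2 remove [nsi,uzpr,dgk] add [owqb,yyzsr,eyb] -> 8 lines: lrmny vevrg owqb yyzsr eyb umuj gsek qgfm
Hunk 7: at line 1 remove [owqb,yyzsr,eyb] add [wti,rgtv,solak] -> 8 lines: lrmny vevrg wti rgtv solak umuj gsek qgfm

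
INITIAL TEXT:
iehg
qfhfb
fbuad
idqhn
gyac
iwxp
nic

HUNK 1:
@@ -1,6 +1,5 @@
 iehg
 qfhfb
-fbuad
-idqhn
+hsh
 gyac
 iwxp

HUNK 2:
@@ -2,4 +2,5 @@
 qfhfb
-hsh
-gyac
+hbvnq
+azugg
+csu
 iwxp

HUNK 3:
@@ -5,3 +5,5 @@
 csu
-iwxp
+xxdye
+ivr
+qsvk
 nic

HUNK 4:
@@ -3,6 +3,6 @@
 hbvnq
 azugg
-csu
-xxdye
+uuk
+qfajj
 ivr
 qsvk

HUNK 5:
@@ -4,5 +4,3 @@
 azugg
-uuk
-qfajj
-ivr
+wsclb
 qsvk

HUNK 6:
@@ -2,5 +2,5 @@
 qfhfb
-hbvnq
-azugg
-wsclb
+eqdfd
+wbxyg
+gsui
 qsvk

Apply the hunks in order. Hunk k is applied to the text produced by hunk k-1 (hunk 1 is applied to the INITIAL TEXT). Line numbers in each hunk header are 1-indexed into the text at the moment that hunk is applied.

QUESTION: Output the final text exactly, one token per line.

Hunk 1: at line 1 remove [fbuad,idqhn] add [hsh] -> 6 lines: iehg qfhfb hsh gyac iwxp nic
Hunk 2: at line 2 remove [hsh,gyac] add [hbvnq,azugg,csu] -> 7 lines: iehg qfhfb hbvnq azugg csu iwxp nic
Hunk 3: at line 5 remove [iwxp] add [xxdye,ivr,qsvk] -> 9 lines: iehg qfhfb hbvnq azugg csu xxdye ivr qsvk nic
Hunk 4: at line 3 remove [csu,xxdye] add [uuk,qfajj] -> 9 lines: iehg qfhfb hbvnq azugg uuk qfajj ivr qsvk nic
Hunk 5: at line 4 remove [uuk,qfajj,ivr] add [wsclb] -> 7 lines: iehg qfhfb hbvnq azugg wsclb qsvk nic
Hunk 6: at line 2 remove [hbvnq,azugg,wsclb] add [eqdfd,wbxyg,gsui] -> 7 lines: iehg qfhfb eqdfd wbxyg gsui qsvk nic

Answer: iehg
qfhfb
eqdfd
wbxyg
gsui
qsvk
nic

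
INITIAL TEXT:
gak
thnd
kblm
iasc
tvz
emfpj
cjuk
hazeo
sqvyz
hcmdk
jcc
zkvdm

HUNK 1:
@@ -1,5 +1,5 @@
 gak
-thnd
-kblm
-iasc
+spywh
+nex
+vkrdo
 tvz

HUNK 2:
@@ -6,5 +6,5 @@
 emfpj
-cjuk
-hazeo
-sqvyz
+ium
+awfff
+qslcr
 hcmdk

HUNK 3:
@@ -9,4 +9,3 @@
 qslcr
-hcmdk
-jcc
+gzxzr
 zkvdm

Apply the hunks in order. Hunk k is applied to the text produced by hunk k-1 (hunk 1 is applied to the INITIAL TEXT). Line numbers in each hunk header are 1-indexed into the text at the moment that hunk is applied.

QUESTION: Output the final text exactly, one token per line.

Answer: gak
spywh
nex
vkrdo
tvz
emfpj
ium
awfff
qslcr
gzxzr
zkvdm

Derivation:
Hunk 1: at line 1 remove [thnd,kblm,iasc] add [spywh,nex,vkrdo] -> 12 lines: gak spywh nex vkrdo tvz emfpj cjuk hazeo sqvyz hcmdk jcc zkvdm
Hunk 2: at line 6 remove [cjuk,hazeo,sqvyz] add [ium,awfff,qslcr] -> 12 lines: gak spywh nex vkrdo tvz emfpj ium awfff qslcr hcmdk jcc zkvdm
Hunk 3: at line 9 remove [hcmdk,jcc] add [gzxzr] -> 11 lines: gak spywh nex vkrdo tvz emfpj ium awfff qslcr gzxzr zkvdm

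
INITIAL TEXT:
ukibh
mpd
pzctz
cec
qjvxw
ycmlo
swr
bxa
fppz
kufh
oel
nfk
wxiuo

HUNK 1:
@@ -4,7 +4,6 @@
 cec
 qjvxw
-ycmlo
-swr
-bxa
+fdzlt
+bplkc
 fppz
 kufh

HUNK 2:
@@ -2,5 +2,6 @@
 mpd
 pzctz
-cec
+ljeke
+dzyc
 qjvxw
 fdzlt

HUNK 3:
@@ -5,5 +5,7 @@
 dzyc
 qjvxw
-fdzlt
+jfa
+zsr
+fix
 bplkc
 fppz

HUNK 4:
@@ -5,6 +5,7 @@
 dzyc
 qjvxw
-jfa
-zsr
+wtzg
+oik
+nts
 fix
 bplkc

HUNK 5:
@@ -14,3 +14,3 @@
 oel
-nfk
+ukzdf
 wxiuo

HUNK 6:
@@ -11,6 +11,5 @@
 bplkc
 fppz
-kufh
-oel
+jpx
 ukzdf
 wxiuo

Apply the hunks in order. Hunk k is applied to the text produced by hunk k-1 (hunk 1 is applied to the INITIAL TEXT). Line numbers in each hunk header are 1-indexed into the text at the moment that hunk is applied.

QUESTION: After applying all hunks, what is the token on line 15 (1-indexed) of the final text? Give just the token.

Hunk 1: at line 4 remove [ycmlo,swr,bxa] add [fdzlt,bplkc] -> 12 lines: ukibh mpd pzctz cec qjvxw fdzlt bplkc fppz kufh oel nfk wxiuo
Hunk 2: at line 2 remove [cec] add [ljeke,dzyc] -> 13 lines: ukibh mpd pzctz ljeke dzyc qjvxw fdzlt bplkc fppz kufh oel nfk wxiuo
Hunk 3: at line 5 remove [fdzlt] add [jfa,zsr,fix] -> 15 lines: ukibh mpd pzctz ljeke dzyc qjvxw jfa zsr fix bplkc fppz kufh oel nfk wxiuo
Hunk 4: at line 5 remove [jfa,zsr] add [wtzg,oik,nts] -> 16 lines: ukibh mpd pzctz ljeke dzyc qjvxw wtzg oik nts fix bplkc fppz kufh oel nfk wxiuo
Hunk 5: at line 14 remove [nfk] add [ukzdf] -> 16 lines: ukibh mpd pzctz ljeke dzyc qjvxw wtzg oik nts fix bplkc fppz kufh oel ukzdf wxiuo
Hunk 6: at line 11 remove [kufh,oel] add [jpx] -> 15 lines: ukibh mpd pzctz ljeke dzyc qjvxw wtzg oik nts fix bplkc fppz jpx ukzdf wxiuo
Final line 15: wxiuo

Answer: wxiuo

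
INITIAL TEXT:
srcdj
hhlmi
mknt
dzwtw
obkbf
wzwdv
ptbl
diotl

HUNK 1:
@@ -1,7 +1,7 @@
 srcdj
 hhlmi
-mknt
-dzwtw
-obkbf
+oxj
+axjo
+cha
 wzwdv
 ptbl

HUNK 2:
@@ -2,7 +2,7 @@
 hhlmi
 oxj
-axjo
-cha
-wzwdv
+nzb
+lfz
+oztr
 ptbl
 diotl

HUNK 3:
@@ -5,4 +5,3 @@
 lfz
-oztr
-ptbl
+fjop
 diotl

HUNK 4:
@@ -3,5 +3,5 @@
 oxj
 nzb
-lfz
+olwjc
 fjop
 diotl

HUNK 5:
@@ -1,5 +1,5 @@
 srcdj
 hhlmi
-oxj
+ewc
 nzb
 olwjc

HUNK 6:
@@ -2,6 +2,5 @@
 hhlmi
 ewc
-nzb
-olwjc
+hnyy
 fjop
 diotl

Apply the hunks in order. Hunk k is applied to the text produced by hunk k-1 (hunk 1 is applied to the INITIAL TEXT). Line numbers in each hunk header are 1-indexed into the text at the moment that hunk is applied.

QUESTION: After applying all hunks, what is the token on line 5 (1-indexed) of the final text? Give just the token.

Hunk 1: at line 1 remove [mknt,dzwtw,obkbf] add [oxj,axjo,cha] -> 8 lines: srcdj hhlmi oxj axjo cha wzwdv ptbl diotl
Hunk 2: at line 2 remove [axjo,cha,wzwdv] add [nzb,lfz,oztr] -> 8 lines: srcdj hhlmi oxj nzb lfz oztr ptbl diotl
Hunk 3: at line 5 remove [oztr,ptbl] add [fjop] -> 7 lines: srcdj hhlmi oxj nzb lfz fjop diotl
Hunk 4: at line 3 remove [lfz] add [olwjc] -> 7 lines: srcdj hhlmi oxj nzb olwjc fjop diotl
Hunk 5: at line 1 remove [oxj] add [ewc] -> 7 lines: srcdj hhlmi ewc nzb olwjc fjop diotl
Hunk 6: at line 2 remove [nzb,olwjc] add [hnyy] -> 6 lines: srcdj hhlmi ewc hnyy fjop diotl
Final line 5: fjop

Answer: fjop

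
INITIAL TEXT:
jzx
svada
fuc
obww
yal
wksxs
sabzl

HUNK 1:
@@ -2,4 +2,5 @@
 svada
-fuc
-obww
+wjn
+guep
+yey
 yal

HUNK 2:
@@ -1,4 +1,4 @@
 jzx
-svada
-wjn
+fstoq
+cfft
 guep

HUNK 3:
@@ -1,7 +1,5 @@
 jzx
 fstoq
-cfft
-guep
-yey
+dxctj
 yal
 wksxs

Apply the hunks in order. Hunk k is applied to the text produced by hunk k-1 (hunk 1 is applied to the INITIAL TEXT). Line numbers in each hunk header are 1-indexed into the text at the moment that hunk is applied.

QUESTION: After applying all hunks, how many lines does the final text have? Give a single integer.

Answer: 6

Derivation:
Hunk 1: at line 2 remove [fuc,obww] add [wjn,guep,yey] -> 8 lines: jzx svada wjn guep yey yal wksxs sabzl
Hunk 2: at line 1 remove [svada,wjn] add [fstoq,cfft] -> 8 lines: jzx fstoq cfft guep yey yal wksxs sabzl
Hunk 3: at line 1 remove [cfft,guep,yey] add [dxctj] -> 6 lines: jzx fstoq dxctj yal wksxs sabzl
Final line count: 6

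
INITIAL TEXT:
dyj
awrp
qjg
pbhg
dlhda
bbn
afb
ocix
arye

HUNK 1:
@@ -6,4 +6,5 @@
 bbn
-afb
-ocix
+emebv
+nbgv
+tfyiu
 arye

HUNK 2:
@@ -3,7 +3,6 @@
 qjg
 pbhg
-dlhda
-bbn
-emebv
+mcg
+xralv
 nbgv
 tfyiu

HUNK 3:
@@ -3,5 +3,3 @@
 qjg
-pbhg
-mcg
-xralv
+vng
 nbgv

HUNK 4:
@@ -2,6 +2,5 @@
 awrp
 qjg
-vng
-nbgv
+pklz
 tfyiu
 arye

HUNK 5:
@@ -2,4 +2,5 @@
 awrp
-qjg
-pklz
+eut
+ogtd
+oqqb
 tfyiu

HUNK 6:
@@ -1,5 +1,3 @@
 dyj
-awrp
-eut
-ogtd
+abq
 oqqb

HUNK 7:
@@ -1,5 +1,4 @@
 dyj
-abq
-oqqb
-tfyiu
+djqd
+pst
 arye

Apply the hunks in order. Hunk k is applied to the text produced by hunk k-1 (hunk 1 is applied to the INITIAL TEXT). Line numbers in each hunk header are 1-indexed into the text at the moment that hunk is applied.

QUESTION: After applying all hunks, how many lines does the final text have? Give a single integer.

Hunk 1: at line 6 remove [afb,ocix] add [emebv,nbgv,tfyiu] -> 10 lines: dyj awrp qjg pbhg dlhda bbn emebv nbgv tfyiu arye
Hunk 2: at line 3 remove [dlhda,bbn,emebv] add [mcg,xralv] -> 9 lines: dyj awrp qjg pbhg mcg xralv nbgv tfyiu arye
Hunk 3: at line 3 remove [pbhg,mcg,xralv] add [vng] -> 7 lines: dyj awrp qjg vng nbgv tfyiu arye
Hunk 4: at line 2 remove [vng,nbgv] add [pklz] -> 6 lines: dyj awrp qjg pklz tfyiu arye
Hunk 5: at line 2 remove [qjg,pklz] add [eut,ogtd,oqqb] -> 7 lines: dyj awrp eut ogtd oqqb tfyiu arye
Hunk 6: at line 1 remove [awrp,eut,ogtd] add [abq] -> 5 lines: dyj abq oqqb tfyiu arye
Hunk 7: at line 1 remove [abq,oqqb,tfyiu] add [djqd,pst] -> 4 lines: dyj djqd pst arye
Final line count: 4

Answer: 4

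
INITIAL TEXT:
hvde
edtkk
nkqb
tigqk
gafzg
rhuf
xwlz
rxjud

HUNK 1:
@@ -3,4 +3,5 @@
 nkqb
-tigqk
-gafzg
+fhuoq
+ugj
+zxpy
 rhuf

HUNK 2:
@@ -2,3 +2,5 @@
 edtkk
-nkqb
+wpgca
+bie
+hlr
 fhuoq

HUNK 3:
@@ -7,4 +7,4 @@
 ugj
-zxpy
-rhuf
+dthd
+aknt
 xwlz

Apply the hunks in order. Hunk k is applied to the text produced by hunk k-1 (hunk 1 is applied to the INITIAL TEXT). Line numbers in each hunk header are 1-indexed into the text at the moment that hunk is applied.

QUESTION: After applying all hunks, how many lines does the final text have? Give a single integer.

Hunk 1: at line 3 remove [tigqk,gafzg] add [fhuoq,ugj,zxpy] -> 9 lines: hvde edtkk nkqb fhuoq ugj zxpy rhuf xwlz rxjud
Hunk 2: at line 2 remove [nkqb] add [wpgca,bie,hlr] -> 11 lines: hvde edtkk wpgca bie hlr fhuoq ugj zxpy rhuf xwlz rxjud
Hunk 3: at line 7 remove [zxpy,rhuf] add [dthd,aknt] -> 11 lines: hvde edtkk wpgca bie hlr fhuoq ugj dthd aknt xwlz rxjud
Final line count: 11

Answer: 11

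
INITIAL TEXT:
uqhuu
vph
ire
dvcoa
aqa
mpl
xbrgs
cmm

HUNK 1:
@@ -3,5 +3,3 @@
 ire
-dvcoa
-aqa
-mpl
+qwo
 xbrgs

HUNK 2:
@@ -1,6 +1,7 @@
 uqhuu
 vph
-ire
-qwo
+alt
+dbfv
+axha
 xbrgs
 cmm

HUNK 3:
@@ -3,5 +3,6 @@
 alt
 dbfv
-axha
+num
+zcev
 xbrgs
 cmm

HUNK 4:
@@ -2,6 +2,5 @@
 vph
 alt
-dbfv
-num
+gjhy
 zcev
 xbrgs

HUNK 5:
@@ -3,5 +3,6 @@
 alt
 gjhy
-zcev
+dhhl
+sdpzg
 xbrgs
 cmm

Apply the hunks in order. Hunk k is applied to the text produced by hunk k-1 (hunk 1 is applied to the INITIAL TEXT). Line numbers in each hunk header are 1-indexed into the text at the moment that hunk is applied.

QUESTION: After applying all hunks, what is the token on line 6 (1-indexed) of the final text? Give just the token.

Answer: sdpzg

Derivation:
Hunk 1: at line 3 remove [dvcoa,aqa,mpl] add [qwo] -> 6 lines: uqhuu vph ire qwo xbrgs cmm
Hunk 2: at line 1 remove [ire,qwo] add [alt,dbfv,axha] -> 7 lines: uqhuu vph alt dbfv axha xbrgs cmm
Hunk 3: at line 3 remove [axha] add [num,zcev] -> 8 lines: uqhuu vph alt dbfv num zcev xbrgs cmm
Hunk 4: at line 2 remove [dbfv,num] add [gjhy] -> 7 lines: uqhuu vph alt gjhy zcev xbrgs cmm
Hunk 5: at line 3 remove [zcev] add [dhhl,sdpzg] -> 8 lines: uqhuu vph alt gjhy dhhl sdpzg xbrgs cmm
Final line 6: sdpzg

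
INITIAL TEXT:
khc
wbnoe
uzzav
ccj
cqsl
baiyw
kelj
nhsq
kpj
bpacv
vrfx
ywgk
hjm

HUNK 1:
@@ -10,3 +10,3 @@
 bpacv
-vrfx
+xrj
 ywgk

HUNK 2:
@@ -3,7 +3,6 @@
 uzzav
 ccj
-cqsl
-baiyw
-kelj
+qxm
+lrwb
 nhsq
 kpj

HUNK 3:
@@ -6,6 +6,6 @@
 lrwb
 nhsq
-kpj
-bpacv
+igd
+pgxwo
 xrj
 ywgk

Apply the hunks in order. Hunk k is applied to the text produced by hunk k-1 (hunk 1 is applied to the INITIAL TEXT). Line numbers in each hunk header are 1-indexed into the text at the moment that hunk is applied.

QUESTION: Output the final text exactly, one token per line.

Hunk 1: at line 10 remove [vrfx] add [xrj] -> 13 lines: khc wbnoe uzzav ccj cqsl baiyw kelj nhsq kpj bpacv xrj ywgk hjm
Hunk 2: at line 3 remove [cqsl,baiyw,kelj] add [qxm,lrwb] -> 12 lines: khc wbnoe uzzav ccj qxm lrwb nhsq kpj bpacv xrj ywgk hjm
Hunk 3: at line 6 remove [kpj,bpacv] add [igd,pgxwo] -> 12 lines: khc wbnoe uzzav ccj qxm lrwb nhsq igd pgxwo xrj ywgk hjm

Answer: khc
wbnoe
uzzav
ccj
qxm
lrwb
nhsq
igd
pgxwo
xrj
ywgk
hjm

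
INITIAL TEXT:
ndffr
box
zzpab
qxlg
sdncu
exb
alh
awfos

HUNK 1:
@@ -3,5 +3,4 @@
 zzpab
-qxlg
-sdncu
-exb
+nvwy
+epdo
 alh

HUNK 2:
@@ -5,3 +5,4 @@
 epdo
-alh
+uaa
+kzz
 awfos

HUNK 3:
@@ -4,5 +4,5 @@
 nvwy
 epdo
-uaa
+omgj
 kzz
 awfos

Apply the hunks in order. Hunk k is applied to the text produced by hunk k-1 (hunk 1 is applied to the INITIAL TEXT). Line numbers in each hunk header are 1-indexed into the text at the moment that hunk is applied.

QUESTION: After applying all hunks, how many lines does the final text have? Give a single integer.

Answer: 8

Derivation:
Hunk 1: at line 3 remove [qxlg,sdncu,exb] add [nvwy,epdo] -> 7 lines: ndffr box zzpab nvwy epdo alh awfos
Hunk 2: at line 5 remove [alh] add [uaa,kzz] -> 8 lines: ndffr box zzpab nvwy epdo uaa kzz awfos
Hunk 3: at line 4 remove [uaa] add [omgj] -> 8 lines: ndffr box zzpab nvwy epdo omgj kzz awfos
Final line count: 8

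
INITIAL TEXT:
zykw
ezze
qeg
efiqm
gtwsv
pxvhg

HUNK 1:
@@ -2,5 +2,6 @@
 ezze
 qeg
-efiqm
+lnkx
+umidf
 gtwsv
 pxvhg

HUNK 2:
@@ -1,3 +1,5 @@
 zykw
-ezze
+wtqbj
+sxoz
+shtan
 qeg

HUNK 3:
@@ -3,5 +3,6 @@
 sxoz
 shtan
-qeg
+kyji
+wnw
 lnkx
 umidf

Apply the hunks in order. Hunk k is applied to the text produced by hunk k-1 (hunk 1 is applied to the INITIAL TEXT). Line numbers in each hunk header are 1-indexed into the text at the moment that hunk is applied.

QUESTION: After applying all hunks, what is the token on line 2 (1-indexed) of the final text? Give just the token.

Hunk 1: at line 2 remove [efiqm] add [lnkx,umidf] -> 7 lines: zykw ezze qeg lnkx umidf gtwsv pxvhg
Hunk 2: at line 1 remove [ezze] add [wtqbj,sxoz,shtan] -> 9 lines: zykw wtqbj sxoz shtan qeg lnkx umidf gtwsv pxvhg
Hunk 3: at line 3 remove [qeg] add [kyji,wnw] -> 10 lines: zykw wtqbj sxoz shtan kyji wnw lnkx umidf gtwsv pxvhg
Final line 2: wtqbj

Answer: wtqbj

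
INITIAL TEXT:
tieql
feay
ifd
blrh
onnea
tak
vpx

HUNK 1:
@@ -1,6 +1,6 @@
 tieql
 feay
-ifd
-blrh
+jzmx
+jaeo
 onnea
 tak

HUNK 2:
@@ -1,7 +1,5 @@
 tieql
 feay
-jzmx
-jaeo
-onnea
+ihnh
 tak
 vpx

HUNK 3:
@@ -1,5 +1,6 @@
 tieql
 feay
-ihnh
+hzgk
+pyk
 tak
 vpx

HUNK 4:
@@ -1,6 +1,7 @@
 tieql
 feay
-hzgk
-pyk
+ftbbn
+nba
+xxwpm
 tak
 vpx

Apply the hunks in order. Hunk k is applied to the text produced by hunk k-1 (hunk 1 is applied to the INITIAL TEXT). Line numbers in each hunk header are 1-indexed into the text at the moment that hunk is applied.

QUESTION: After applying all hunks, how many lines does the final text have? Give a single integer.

Answer: 7

Derivation:
Hunk 1: at line 1 remove [ifd,blrh] add [jzmx,jaeo] -> 7 lines: tieql feay jzmx jaeo onnea tak vpx
Hunk 2: at line 1 remove [jzmx,jaeo,onnea] add [ihnh] -> 5 lines: tieql feay ihnh tak vpx
Hunk 3: at line 1 remove [ihnh] add [hzgk,pyk] -> 6 lines: tieql feay hzgk pyk tak vpx
Hunk 4: at line 1 remove [hzgk,pyk] add [ftbbn,nba,xxwpm] -> 7 lines: tieql feay ftbbn nba xxwpm tak vpx
Final line count: 7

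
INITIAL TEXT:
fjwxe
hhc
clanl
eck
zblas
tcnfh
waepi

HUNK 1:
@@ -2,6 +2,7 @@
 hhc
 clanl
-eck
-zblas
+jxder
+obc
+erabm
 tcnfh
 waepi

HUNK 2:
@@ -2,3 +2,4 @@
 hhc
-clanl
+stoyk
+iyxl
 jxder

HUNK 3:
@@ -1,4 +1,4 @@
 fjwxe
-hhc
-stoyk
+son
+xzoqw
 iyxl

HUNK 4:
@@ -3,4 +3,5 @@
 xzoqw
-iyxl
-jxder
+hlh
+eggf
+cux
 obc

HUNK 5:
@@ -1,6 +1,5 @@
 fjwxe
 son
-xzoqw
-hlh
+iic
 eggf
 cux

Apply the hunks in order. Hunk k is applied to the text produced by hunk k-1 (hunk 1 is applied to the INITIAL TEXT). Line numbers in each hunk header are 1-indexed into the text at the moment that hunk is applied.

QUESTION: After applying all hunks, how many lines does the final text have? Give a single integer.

Hunk 1: at line 2 remove [eck,zblas] add [jxder,obc,erabm] -> 8 lines: fjwxe hhc clanl jxder obc erabm tcnfh waepi
Hunk 2: at line 2 remove [clanl] add [stoyk,iyxl] -> 9 lines: fjwxe hhc stoyk iyxl jxder obc erabm tcnfh waepi
Hunk 3: at line 1 remove [hhc,stoyk] add [son,xzoqw] -> 9 lines: fjwxe son xzoqw iyxl jxder obc erabm tcnfh waepi
Hunk 4: at line 3 remove [iyxl,jxder] add [hlh,eggf,cux] -> 10 lines: fjwxe son xzoqw hlh eggf cux obc erabm tcnfh waepi
Hunk 5: at line 1 remove [xzoqw,hlh] add [iic] -> 9 lines: fjwxe son iic eggf cux obc erabm tcnfh waepi
Final line count: 9

Answer: 9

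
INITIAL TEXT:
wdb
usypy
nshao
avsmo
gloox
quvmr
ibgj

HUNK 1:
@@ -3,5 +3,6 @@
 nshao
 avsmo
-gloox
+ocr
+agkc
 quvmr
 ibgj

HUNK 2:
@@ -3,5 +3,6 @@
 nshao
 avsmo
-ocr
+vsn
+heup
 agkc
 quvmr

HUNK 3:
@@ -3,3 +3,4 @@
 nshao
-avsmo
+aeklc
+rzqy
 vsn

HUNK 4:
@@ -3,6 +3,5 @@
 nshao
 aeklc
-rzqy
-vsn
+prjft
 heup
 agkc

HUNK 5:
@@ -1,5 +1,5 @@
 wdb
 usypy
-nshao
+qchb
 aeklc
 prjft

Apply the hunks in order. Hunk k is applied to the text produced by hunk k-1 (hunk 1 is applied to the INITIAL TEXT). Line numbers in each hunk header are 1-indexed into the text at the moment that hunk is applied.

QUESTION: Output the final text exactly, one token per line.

Answer: wdb
usypy
qchb
aeklc
prjft
heup
agkc
quvmr
ibgj

Derivation:
Hunk 1: at line 3 remove [gloox] add [ocr,agkc] -> 8 lines: wdb usypy nshao avsmo ocr agkc quvmr ibgj
Hunk 2: at line 3 remove [ocr] add [vsn,heup] -> 9 lines: wdb usypy nshao avsmo vsn heup agkc quvmr ibgj
Hunk 3: at line 3 remove [avsmo] add [aeklc,rzqy] -> 10 lines: wdb usypy nshao aeklc rzqy vsn heup agkc quvmr ibgj
Hunk 4: at line 3 remove [rzqy,vsn] add [prjft] -> 9 lines: wdb usypy nshao aeklc prjft heup agkc quvmr ibgj
Hunk 5: at line 1 remove [nshao] add [qchb] -> 9 lines: wdb usypy qchb aeklc prjft heup agkc quvmr ibgj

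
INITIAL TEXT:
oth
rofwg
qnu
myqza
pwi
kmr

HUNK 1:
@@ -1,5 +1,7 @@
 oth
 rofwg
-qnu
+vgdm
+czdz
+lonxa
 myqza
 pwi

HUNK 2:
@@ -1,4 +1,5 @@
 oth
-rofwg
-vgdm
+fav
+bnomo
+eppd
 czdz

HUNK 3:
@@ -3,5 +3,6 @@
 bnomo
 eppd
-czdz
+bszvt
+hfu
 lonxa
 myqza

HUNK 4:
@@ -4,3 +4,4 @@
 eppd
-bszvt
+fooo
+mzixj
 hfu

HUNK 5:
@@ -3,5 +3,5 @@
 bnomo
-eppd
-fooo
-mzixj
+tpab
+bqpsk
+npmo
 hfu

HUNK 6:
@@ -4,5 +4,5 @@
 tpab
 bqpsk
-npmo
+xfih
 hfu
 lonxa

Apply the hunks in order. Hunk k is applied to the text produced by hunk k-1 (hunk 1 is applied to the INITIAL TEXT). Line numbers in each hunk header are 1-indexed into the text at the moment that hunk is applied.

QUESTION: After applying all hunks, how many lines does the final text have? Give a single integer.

Answer: 11

Derivation:
Hunk 1: at line 1 remove [qnu] add [vgdm,czdz,lonxa] -> 8 lines: oth rofwg vgdm czdz lonxa myqza pwi kmr
Hunk 2: at line 1 remove [rofwg,vgdm] add [fav,bnomo,eppd] -> 9 lines: oth fav bnomo eppd czdz lonxa myqza pwi kmr
Hunk 3: at line 3 remove [czdz] add [bszvt,hfu] -> 10 lines: oth fav bnomo eppd bszvt hfu lonxa myqza pwi kmr
Hunk 4: at line 4 remove [bszvt] add [fooo,mzixj] -> 11 lines: oth fav bnomo eppd fooo mzixj hfu lonxa myqza pwi kmr
Hunk 5: at line 3 remove [eppd,fooo,mzixj] add [tpab,bqpsk,npmo] -> 11 lines: oth fav bnomo tpab bqpsk npmo hfu lonxa myqza pwi kmr
Hunk 6: at line 4 remove [npmo] add [xfih] -> 11 lines: oth fav bnomo tpab bqpsk xfih hfu lonxa myqza pwi kmr
Final line count: 11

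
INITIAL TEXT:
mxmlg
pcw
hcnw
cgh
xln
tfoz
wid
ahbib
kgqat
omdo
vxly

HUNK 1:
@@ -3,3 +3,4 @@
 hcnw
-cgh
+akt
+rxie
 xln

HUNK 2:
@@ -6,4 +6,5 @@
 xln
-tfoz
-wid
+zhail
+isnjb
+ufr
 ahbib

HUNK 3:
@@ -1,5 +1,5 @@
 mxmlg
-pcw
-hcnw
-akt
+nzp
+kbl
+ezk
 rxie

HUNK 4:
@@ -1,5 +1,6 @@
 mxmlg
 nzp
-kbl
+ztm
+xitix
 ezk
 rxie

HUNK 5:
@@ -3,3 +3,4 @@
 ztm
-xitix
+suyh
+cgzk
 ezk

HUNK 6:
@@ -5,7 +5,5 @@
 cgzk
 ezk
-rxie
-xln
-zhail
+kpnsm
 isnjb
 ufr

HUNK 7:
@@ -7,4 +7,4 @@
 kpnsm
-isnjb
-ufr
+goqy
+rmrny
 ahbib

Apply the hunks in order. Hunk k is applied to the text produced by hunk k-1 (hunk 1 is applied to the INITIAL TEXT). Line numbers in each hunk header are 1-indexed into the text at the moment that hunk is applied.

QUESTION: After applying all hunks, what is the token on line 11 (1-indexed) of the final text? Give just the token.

Hunk 1: at line 3 remove [cgh] add [akt,rxie] -> 12 lines: mxmlg pcw hcnw akt rxie xln tfoz wid ahbib kgqat omdo vxly
Hunk 2: at line 6 remove [tfoz,wid] add [zhail,isnjb,ufr] -> 13 lines: mxmlg pcw hcnw akt rxie xln zhail isnjb ufr ahbib kgqat omdo vxly
Hunk 3: at line 1 remove [pcw,hcnw,akt] add [nzp,kbl,ezk] -> 13 lines: mxmlg nzp kbl ezk rxie xln zhail isnjb ufr ahbib kgqat omdo vxly
Hunk 4: at line 1 remove [kbl] add [ztm,xitix] -> 14 lines: mxmlg nzp ztm xitix ezk rxie xln zhail isnjb ufr ahbib kgqat omdo vxly
Hunk 5: at line 3 remove [xitix] add [suyh,cgzk] -> 15 lines: mxmlg nzp ztm suyh cgzk ezk rxie xln zhail isnjb ufr ahbib kgqat omdo vxly
Hunk 6: at line 5 remove [rxie,xln,zhail] add [kpnsm] -> 13 lines: mxmlg nzp ztm suyh cgzk ezk kpnsm isnjb ufr ahbib kgqat omdo vxly
Hunk 7: at line 7 remove [isnjb,ufr] add [goqy,rmrny] -> 13 lines: mxmlg nzp ztm suyh cgzk ezk kpnsm goqy rmrny ahbib kgqat omdo vxly
Final line 11: kgqat

Answer: kgqat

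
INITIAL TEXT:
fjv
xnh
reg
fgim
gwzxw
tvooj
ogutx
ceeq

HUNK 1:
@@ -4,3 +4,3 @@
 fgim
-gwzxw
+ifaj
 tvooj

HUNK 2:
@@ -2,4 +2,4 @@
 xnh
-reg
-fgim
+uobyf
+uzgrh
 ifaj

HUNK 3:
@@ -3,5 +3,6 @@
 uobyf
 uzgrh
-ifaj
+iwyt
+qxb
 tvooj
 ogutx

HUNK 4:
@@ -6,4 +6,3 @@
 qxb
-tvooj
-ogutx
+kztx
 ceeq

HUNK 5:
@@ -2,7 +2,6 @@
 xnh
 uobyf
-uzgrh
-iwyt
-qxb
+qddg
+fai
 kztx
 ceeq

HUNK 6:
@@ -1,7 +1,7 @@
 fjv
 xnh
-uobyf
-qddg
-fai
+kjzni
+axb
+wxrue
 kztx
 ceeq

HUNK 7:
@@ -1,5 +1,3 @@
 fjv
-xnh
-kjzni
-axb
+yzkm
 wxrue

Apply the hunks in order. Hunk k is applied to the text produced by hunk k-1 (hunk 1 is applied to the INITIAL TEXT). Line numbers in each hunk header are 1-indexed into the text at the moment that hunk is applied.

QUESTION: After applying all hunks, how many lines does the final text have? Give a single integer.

Answer: 5

Derivation:
Hunk 1: at line 4 remove [gwzxw] add [ifaj] -> 8 lines: fjv xnh reg fgim ifaj tvooj ogutx ceeq
Hunk 2: at line 2 remove [reg,fgim] add [uobyf,uzgrh] -> 8 lines: fjv xnh uobyf uzgrh ifaj tvooj ogutx ceeq
Hunk 3: at line 3 remove [ifaj] add [iwyt,qxb] -> 9 lines: fjv xnh uobyf uzgrh iwyt qxb tvooj ogutx ceeq
Hunk 4: at line 6 remove [tvooj,ogutx] add [kztx] -> 8 lines: fjv xnh uobyf uzgrh iwyt qxb kztx ceeq
Hunk 5: at line 2 remove [uzgrh,iwyt,qxb] add [qddg,fai] -> 7 lines: fjv xnh uobyf qddg fai kztx ceeq
Hunk 6: at line 1 remove [uobyf,qddg,fai] add [kjzni,axb,wxrue] -> 7 lines: fjv xnh kjzni axb wxrue kztx ceeq
Hunk 7: at line 1 remove [xnh,kjzni,axb] add [yzkm] -> 5 lines: fjv yzkm wxrue kztx ceeq
Final line count: 5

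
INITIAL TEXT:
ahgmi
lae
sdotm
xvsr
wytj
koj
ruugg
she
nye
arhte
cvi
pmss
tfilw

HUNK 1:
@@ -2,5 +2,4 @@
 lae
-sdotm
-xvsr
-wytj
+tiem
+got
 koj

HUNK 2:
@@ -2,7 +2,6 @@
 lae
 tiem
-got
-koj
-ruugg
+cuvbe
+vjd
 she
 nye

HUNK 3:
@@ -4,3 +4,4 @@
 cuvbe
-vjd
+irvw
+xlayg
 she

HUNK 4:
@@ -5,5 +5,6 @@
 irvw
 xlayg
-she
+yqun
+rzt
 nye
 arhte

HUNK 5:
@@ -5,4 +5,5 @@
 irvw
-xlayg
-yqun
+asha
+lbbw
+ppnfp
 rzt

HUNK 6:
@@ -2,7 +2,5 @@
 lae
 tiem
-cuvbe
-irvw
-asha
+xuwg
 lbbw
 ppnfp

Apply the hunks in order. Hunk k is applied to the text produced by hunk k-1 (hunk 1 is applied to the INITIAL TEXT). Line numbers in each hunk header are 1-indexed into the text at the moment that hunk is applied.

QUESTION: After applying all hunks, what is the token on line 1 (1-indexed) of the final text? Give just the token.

Hunk 1: at line 2 remove [sdotm,xvsr,wytj] add [tiem,got] -> 12 lines: ahgmi lae tiem got koj ruugg she nye arhte cvi pmss tfilw
Hunk 2: at line 2 remove [got,koj,ruugg] add [cuvbe,vjd] -> 11 lines: ahgmi lae tiem cuvbe vjd she nye arhte cvi pmss tfilw
Hunk 3: at line 4 remove [vjd] add [irvw,xlayg] -> 12 lines: ahgmi lae tiem cuvbe irvw xlayg she nye arhte cvi pmss tfilw
Hunk 4: at line 5 remove [she] add [yqun,rzt] -> 13 lines: ahgmi lae tiem cuvbe irvw xlayg yqun rzt nye arhte cvi pmss tfilw
Hunk 5: at line 5 remove [xlayg,yqun] add [asha,lbbw,ppnfp] -> 14 lines: ahgmi lae tiem cuvbe irvw asha lbbw ppnfp rzt nye arhte cvi pmss tfilw
Hunk 6: at line 2 remove [cuvbe,irvw,asha] add [xuwg] -> 12 lines: ahgmi lae tiem xuwg lbbw ppnfp rzt nye arhte cvi pmss tfilw
Final line 1: ahgmi

Answer: ahgmi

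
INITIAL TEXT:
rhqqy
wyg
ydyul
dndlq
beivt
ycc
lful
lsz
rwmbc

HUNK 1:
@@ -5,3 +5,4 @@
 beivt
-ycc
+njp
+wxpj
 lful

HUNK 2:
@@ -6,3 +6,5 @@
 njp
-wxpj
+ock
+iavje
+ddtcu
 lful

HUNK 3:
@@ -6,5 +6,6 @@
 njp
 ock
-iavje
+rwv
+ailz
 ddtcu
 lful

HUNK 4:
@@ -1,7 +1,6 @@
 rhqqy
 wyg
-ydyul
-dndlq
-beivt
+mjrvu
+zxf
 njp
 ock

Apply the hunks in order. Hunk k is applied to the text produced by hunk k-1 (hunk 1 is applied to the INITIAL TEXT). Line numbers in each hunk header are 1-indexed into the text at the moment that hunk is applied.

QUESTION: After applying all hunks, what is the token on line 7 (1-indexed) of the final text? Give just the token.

Answer: rwv

Derivation:
Hunk 1: at line 5 remove [ycc] add [njp,wxpj] -> 10 lines: rhqqy wyg ydyul dndlq beivt njp wxpj lful lsz rwmbc
Hunk 2: at line 6 remove [wxpj] add [ock,iavje,ddtcu] -> 12 lines: rhqqy wyg ydyul dndlq beivt njp ock iavje ddtcu lful lsz rwmbc
Hunk 3: at line 6 remove [iavje] add [rwv,ailz] -> 13 lines: rhqqy wyg ydyul dndlq beivt njp ock rwv ailz ddtcu lful lsz rwmbc
Hunk 4: at line 1 remove [ydyul,dndlq,beivt] add [mjrvu,zxf] -> 12 lines: rhqqy wyg mjrvu zxf njp ock rwv ailz ddtcu lful lsz rwmbc
Final line 7: rwv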